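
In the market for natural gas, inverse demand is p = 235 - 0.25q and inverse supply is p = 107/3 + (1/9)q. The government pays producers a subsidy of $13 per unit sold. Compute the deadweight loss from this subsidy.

Deadweight loss = $234

Pre-subsidy: 235 - 0.25q = 107/3 + (1/9)q gives q* = 552 and p* = 97.
With the subsidy, sellers receive ps = pb + 13 for each unit, where pb is the price buyers pay.
On the curves, pb = 235 - 0.25q and ps = 107/3 + (1/9)q; the wedge ps − pb = 13 gives 107/3 + (1/9)q − (235 - 0.25q) = 13, so q' = 588.
Then pb = 235 − 0.25·588 = 88 and ps = 107/3 + (1/9)·588 = 101.
The subsidy expands output by 588 − 552 = 36 past the efficient level; on those units the gap between marginal cost and willingness to pay runs from 0 up to 13.
DWL = ½ × 13 × 36 = 234.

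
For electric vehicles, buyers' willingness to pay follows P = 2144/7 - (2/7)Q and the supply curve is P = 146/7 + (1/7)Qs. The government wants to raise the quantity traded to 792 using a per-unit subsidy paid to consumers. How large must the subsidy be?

Required subsidy s = 54 per unit

At Q = 792, from the demand curve buyers pay Pb = 2144/7 − (2/7)·792 = 80; from the supply curve sellers need Ps = 146/7 + (1/7)·792 = 134.
The subsidy must fill the gap: s = Ps − Pb = 134 − 80 = 54.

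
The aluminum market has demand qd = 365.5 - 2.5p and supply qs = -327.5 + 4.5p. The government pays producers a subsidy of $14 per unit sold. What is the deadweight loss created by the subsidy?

Deadweight loss = $157.5

Pre-subsidy: 365.5 - 2.5p = -327.5 + 4.5p gives p* = 99, q* = 118.
With the subsidy, sellers receive ps = pb + 14 for each unit, where pb is the price buyers pay.
Supply in terms of pb becomes qs = -327.5 + 4.5(pb + 14) = -264.5 + 4.5pb. Setting this equal to demand: 365.5 - 2.5pb = -264.5 + 4.5pb, so pb = 90.
Sellers receive ps = 90 + 14 = 104; q' = 365.5 − 2.5·90 = 140.5.
The subsidy expands output by 140.5 − 118 = 22.5 past the efficient level; on those units the gap between marginal cost and willingness to pay runs from 0 up to 14.
DWL = ½ × 14 × 22.5 = 157.5.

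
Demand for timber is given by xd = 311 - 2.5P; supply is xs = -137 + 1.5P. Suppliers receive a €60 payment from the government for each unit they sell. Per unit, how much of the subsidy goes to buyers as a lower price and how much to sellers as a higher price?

Buyers gain €22.5 per unit; sellers gain €37.5 per unit

Pre-subsidy: 311 - 2.5P = -137 + 1.5P gives P* = 112, x* = 31.
With the subsidy, sellers receive Ps = Pb + 60 for each unit, where Pb is the price buyers pay.
Supply in terms of Pb becomes xs = -137 + 1.5(Pb + 60) = -47 + 1.5Pb. Setting this equal to demand: 311 - 2.5Pb = -47 + 1.5Pb, so Pb = 89.5.
Sellers receive Ps = 89.5 + 60 = 149.5; x' = 311 − 2.5·89.5 = 87.25.
Buyers' price falls by P* − Pb = 112 − 89.5 = 22.5; sellers' price rises by Ps − P* = 149.5 − 112 = 37.5.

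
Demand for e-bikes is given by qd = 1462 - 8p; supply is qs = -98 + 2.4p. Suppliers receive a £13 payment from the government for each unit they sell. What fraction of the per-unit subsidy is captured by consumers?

Pre-subsidy: 1462 - 8p = -98 + 2.4p gives p* = 150, q* = 262.
With the subsidy, sellers receive ps = pb + 13 for each unit, where pb is the price buyers pay.
Supply in terms of pb becomes qs = -98 + 2.4(pb + 13) = -66.8 + 2.4pb. Setting this equal to demand: 1462 - 8pb = -66.8 + 2.4pb, so pb = 147.
Sellers receive ps = 147 + 13 = 160; q' = 1462 − 8·147 = 286.
Buyers' price falls by p* − pb = 150 − 147 = 3; sellers' price rises by ps − p* = 160 − 150 = 10.
So consumers capture 3/13 = 3/13 of each unit of subsidy.

Consumer share = 3/13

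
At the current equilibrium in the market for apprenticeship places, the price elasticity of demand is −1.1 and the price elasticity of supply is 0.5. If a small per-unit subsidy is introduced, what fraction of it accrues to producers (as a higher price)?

For a small subsidy around the equilibrium, the benefit split depends on the relative slopes, which at a point are proportional to the elasticities.
Buyer share = εs/(εs + |εd|) = 0.5/(0.5 + 1.1) = 0.3125; seller share = |εd|/(εs + |εd|) = 0.6875.
So producers capture 0.6875 of the subsidy.

Producer share = 0.6875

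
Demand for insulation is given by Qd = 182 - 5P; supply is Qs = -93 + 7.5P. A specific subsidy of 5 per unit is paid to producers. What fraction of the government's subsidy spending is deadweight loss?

DWL / government spending = 5/58

Pre-subsidy: 182 - 5P = -93 + 7.5P gives P* = 22, Q* = 72.
With the subsidy, sellers receive Ps = Pb + 5 for each unit, where Pb is the price buyers pay.
Supply in terms of Pb becomes Qs = -93 + 7.5(Pb + 5) = -55.5 + 7.5Pb. Setting this equal to demand: 182 - 5Pb = -55.5 + 7.5Pb, so Pb = 19.
Sellers receive Ps = 19 + 5 = 24; Q' = 182 − 5·19 = 87.
ΔCS = ½(72 + 87)(22 − 19) = 238.5; ΔPS = ½(72 + 87)(24 − 22) = 159.
Government spending = 5 × 87 = 435.
DWL = ½ × 5 × (87 − 72) = 37.5; fraction = 37.5 / 435 = 5/58.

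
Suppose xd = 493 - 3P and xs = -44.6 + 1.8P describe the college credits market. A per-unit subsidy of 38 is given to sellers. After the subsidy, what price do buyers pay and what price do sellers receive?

Buyers pay 97.75; sellers receive 135.75

Pre-subsidy: 493 - 3P = -44.6 + 1.8P gives P* = 112, x* = 157.
With the subsidy, sellers receive Ps = Pb + 38 for each unit, where Pb is the price buyers pay.
Supply in terms of Pb becomes xs = -44.6 + 1.8(Pb + 38) = 23.8 + 1.8Pb. Setting this equal to demand: 493 - 3Pb = 23.8 + 1.8Pb, so Pb = 97.75.
Sellers receive Ps = 97.75 + 38 = 135.75; x' = 493 − 3·97.75 = 199.75.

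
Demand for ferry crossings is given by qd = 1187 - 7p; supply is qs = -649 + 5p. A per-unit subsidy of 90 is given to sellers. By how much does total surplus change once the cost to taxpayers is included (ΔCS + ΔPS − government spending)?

Pre-subsidy: 1187 - 7p = -649 + 5p gives p* = 153, q* = 116.
With the subsidy, sellers receive ps = pb + 90 for each unit, where pb is the price buyers pay.
Supply in terms of pb becomes qs = -649 + 5(pb + 90) = -199 + 5pb. Setting this equal to demand: 1187 - 7pb = -199 + 5pb, so pb = 115.5.
Sellers receive ps = 115.5 + 90 = 205.5; q' = 1187 − 7·115.5 = 378.5.
ΔCS = ½(116 + 378.5)(153 − 115.5) = 9271.875; ΔPS = ½(116 + 378.5)(205.5 − 153) = 12980.625.
Government spending = 90 × 378.5 = 34065.
Net change = 9271.875 + 12980.625 − 34065 = -11812.5. The loss equals the DWL triangle ½·90·262.5.

Net change in total surplus = -11812.5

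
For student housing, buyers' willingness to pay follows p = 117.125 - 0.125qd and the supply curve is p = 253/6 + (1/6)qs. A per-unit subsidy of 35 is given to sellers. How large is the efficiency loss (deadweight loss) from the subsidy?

Deadweight loss = 2100

Pre-subsidy: 117.125 - 0.125q = 253/6 + (1/6)q gives q* = 257 and p* = 85.
With the subsidy, sellers receive ps = pb + 35 for each unit, where pb is the price buyers pay.
On the curves, pb = 117.125 - 0.125q and ps = 253/6 + (1/6)q; the wedge ps − pb = 35 gives 253/6 + (1/6)q − (117.125 - 0.125q) = 35, so q' = 377.
Then pb = 117.125 − 0.125·377 = 70 and ps = 253/6 + (1/6)·377 = 105.
The subsidy expands output by 377 − 257 = 120 past the efficient level; on those units the gap between marginal cost and willingness to pay runs from 0 up to 35.
DWL = ½ × 35 × 120 = 2100.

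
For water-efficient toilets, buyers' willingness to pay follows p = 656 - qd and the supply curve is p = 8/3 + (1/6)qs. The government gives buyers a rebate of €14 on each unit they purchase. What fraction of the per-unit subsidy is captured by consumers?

Pre-subsidy: 656 - q = 8/3 + (1/6)q gives q* = 560 and p* = 96.
With the rebate, buyers effectively pay pb = ps − 14, where ps is the price sellers receive.
On the curves, pb = 656 - q and ps = 8/3 + (1/6)q; the wedge ps − pb = 14 gives 8/3 + (1/6)q − (656 - q) = 14, so q' = 572.
Then pb = 656 − 1·572 = 84 and ps = 8/3 + (1/6)·572 = 98.
Buyers' price falls by p* − pb = 96 − 84 = 12; sellers' price rises by ps − p* = 98 − 96 = 2.
So consumers capture 12/14 = 6/7 of each unit of subsidy.

Consumer share = 6/7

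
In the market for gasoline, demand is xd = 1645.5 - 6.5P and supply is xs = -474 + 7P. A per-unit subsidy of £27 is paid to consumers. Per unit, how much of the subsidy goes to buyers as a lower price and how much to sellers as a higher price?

Buyers gain £14 per unit; sellers gain £13 per unit

Pre-subsidy: 1645.5 - 6.5P = -474 + 7P gives P* = 157, x* = 625.
With the rebate, buyers effectively pay Pb = Ps − 27, where Ps is the price sellers receive.
Demand in terms of Ps becomes xd = 1645.5 − 6.5(Ps − 27) = 1821 - 6.5Ps. Setting this equal to supply: 1821 - 6.5Ps = -474 + 7Ps, so Ps = 170.
Buyers pay Pb = 170 − 27 = 143; x' = -474 + 7·170 = 716.
Buyers' price falls by P* − Pb = 157 − 143 = 14; sellers' price rises by Ps − P* = 170 − 157 = 13.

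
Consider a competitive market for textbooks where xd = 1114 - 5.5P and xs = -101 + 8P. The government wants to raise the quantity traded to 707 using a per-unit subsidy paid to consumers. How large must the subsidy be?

Required subsidy s = 27 per unit

At x = 707, invert demand for the buyer price: Pb = (1114 − 707)/5.5 = 74; invert supply for the seller price: Ps = (707 − (-101))/8 = 101.
The subsidy must fill the gap: s = Ps − Pb = 101 − 74 = 27.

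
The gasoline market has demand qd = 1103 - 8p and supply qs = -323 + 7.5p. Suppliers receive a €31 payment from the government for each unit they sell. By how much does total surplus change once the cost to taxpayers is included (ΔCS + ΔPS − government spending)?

Pre-subsidy: 1103 - 8p = -323 + 7.5p gives p* = 92, q* = 367.
With the subsidy, sellers receive ps = pb + 31 for each unit, where pb is the price buyers pay.
Supply in terms of pb becomes qs = -323 + 7.5(pb + 31) = -90.5 + 7.5pb. Setting this equal to demand: 1103 - 8pb = -90.5 + 7.5pb, so pb = 77.
Sellers receive ps = 77 + 31 = 108; q' = 1103 − 8·77 = 487.
ΔCS = ½(367 + 487)(92 − 77) = 6405; ΔPS = ½(367 + 487)(108 − 92) = 6832.
Government spending = 31 × 487 = 15097.
Net change = 6405 + 6832 − 15097 = -1860. The loss equals the DWL triangle ½·31·120.

Net change in total surplus = -€1860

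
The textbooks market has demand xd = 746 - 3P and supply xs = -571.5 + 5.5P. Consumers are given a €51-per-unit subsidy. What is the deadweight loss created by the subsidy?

Deadweight loss = €2524.5

Pre-subsidy: 746 - 3P = -571.5 + 5.5P gives P* = 155, x* = 281.
With the rebate, buyers effectively pay Pb = Ps − 51, where Ps is the price sellers receive.
Demand in terms of Ps becomes xd = 746 − 3(Ps − 51) = 899 - 3Ps. Setting this equal to supply: 899 - 3Ps = -571.5 + 5.5Ps, so Ps = 173.
Buyers pay Pb = 173 − 51 = 122; x' = -571.5 + 5.5·173 = 380.
The subsidy expands output by 380 − 281 = 99 past the efficient level; on those units the gap between marginal cost and willingness to pay runs from 0 up to 51.
DWL = ½ × 51 × 99 = 2524.5.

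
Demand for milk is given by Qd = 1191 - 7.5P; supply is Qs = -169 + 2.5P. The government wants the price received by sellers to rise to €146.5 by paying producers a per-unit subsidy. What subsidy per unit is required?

Required subsidy s = €14 per unit

At a seller price of 146.5, quantity supplied is -169 + 2.5·146.5 = 197.25.
Buyers absorb 197.25 only when they pay Pb with 1191 − 7.5·Pb = 197.25, i.e. Pb = 132.5.
s = Ps − Pb = 146.5 − 132.5 = 14.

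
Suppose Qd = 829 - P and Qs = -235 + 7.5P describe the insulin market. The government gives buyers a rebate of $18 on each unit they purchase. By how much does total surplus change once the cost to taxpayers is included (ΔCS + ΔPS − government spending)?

Net change in total surplus = -2430/17

Pre-subsidy: 829 - P = -235 + 7.5P gives P* = 2128/17, Q* = 11965/17.
With the rebate, buyers effectively pay Pb = Ps − 18, where Ps is the price sellers receive.
Demand in terms of Ps becomes Qd = 829 − 1(Ps − 18) = 847 - Ps. Setting this equal to supply: 847 - Ps = -235 + 7.5Ps, so Ps = 2164/17.
Buyers pay Pb = 2164/17 − 18 = 1858/17; Q' = -235 + 7.5·(2164/17) = 12235/17.
ΔCS = ½(11965/17 + 12235/17)(2128/17 − 1858/17) = 3267000/289; ΔPS = ½(11965/17 + 12235/17)(2164/17 − 2128/17) = 435600/289.
Government spending = 18 × 12235/17 = 220230/17.
Net change = 3267000/289 + 435600/289 − 220230/17 = -2430/17. The loss equals the DWL triangle ½·18·270/17.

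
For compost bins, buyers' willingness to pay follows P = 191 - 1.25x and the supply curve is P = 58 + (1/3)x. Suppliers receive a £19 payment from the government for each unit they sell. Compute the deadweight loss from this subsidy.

Deadweight loss = £114

Pre-subsidy: 191 - 1.25x = 58 + (1/3)x gives x* = 84 and P* = 86.
With the subsidy, sellers receive Ps = Pb + 19 for each unit, where Pb is the price buyers pay.
On the curves, Pb = 191 - 1.25x and Ps = 58 + (1/3)x; the wedge Ps − Pb = 19 gives 58 + (1/3)x − (191 - 1.25x) = 19, so x' = 96.
Then Pb = 191 − 1.25·96 = 71 and Ps = 58 + (1/3)·96 = 90.
The subsidy expands output by 96 − 84 = 12 past the efficient level; on those units the gap between marginal cost and willingness to pay runs from 0 up to 19.
DWL = ½ × 19 × 12 = 114.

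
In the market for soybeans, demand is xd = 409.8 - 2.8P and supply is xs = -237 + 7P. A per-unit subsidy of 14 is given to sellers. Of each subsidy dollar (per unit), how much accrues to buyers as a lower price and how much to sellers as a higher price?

Buyers gain 10 per unit; sellers gain 4 per unit

Pre-subsidy: 409.8 - 2.8P = -237 + 7P gives P* = 66, x* = 225.
With the subsidy, sellers receive Ps = Pb + 14 for each unit, where Pb is the price buyers pay.
Supply in terms of Pb becomes xs = -237 + 7(Pb + 14) = -139 + 7Pb. Setting this equal to demand: 409.8 - 2.8Pb = -139 + 7Pb, so Pb = 56.
Sellers receive Ps = 56 + 14 = 70; x' = 409.8 − 2.8·56 = 253.
Buyers' price falls by P* − Pb = 66 − 56 = 10; sellers' price rises by Ps − P* = 70 − 66 = 4.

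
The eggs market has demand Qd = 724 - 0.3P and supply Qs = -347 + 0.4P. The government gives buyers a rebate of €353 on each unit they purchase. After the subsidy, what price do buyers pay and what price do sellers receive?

Buyers pay 9298/7; sellers receive 11769/7

Pre-subsidy: 724 - 0.3P = -347 + 0.4P gives P* = 1530, Q* = 265.
With the rebate, buyers effectively pay Pb = Ps − 353, where Ps is the price sellers receive.
Demand in terms of Ps becomes Qd = 724 − 0.3(Ps − 353) = 829.9 - 0.3Ps. Setting this equal to supply: 829.9 - 0.3Ps = -347 + 0.4Ps, so Ps = 11769/7.
Buyers pay Pb = 11769/7 − 353 = 9298/7; Q' = -347 + 0.4·(11769/7) = 11393/35.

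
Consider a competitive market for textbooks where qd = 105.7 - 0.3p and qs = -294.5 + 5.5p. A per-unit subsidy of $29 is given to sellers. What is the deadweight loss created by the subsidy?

Deadweight loss = $119.625

Pre-subsidy: 105.7 - 0.3p = -294.5 + 5.5p gives p* = 69, q* = 85.
With the subsidy, sellers receive ps = pb + 29 for each unit, where pb is the price buyers pay.
Supply in terms of pb becomes qs = -294.5 + 5.5(pb + 29) = -135 + 5.5pb. Setting this equal to demand: 105.7 - 0.3pb = -135 + 5.5pb, so pb = 41.5.
Sellers receive ps = 41.5 + 29 = 70.5; q' = 105.7 − 0.3·41.5 = 93.25.
The subsidy expands output by 93.25 − 85 = 8.25 past the efficient level; on those units the gap between marginal cost and willingness to pay runs from 0 up to 29.
DWL = ½ × 29 × 8.25 = 119.625.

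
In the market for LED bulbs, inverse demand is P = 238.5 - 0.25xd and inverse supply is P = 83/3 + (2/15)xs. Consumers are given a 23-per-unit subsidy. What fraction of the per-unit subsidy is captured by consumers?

Consumer share = 15/23

Pre-subsidy: 238.5 - 0.25x = 83/3 + (2/15)x gives x* = 550 and P* = 101.
With the rebate, buyers effectively pay Pb = Ps − 23, where Ps is the price sellers receive.
On the curves, Pb = 238.5 - 0.25x and Ps = 83/3 + (2/15)x; the wedge Ps − Pb = 23 gives 83/3 + (2/15)x − (238.5 - 0.25x) = 23, so x' = 610.
Then Pb = 238.5 − 0.25·610 = 86 and Ps = 83/3 + (2/15)·610 = 109.
Buyers' price falls by P* − Pb = 101 − 86 = 15; sellers' price rises by Ps − P* = 109 − 101 = 8.
So consumers capture 15/23 = 15/23 of each unit of subsidy.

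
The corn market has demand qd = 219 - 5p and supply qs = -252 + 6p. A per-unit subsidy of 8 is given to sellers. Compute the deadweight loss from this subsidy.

Pre-subsidy: 219 - 5p = -252 + 6p gives p* = 471/11, q* = 54/11.
With the subsidy, sellers receive ps = pb + 8 for each unit, where pb is the price buyers pay.
Supply in terms of pb becomes qs = -252 + 6(pb + 8) = -204 + 6pb. Setting this equal to demand: 219 - 5pb = -204 + 6pb, so pb = 423/11.
Sellers receive ps = 423/11 + 8 = 511/11; q' = 219 − 5·(423/11) = 294/11.
The subsidy expands output by 294/11 − 54/11 = 240/11 past the efficient level; on those units the gap between marginal cost and willingness to pay runs from 0 up to 8.
DWL = ½ × 8 × 240/11 = 960/11.

Deadweight loss = 960/11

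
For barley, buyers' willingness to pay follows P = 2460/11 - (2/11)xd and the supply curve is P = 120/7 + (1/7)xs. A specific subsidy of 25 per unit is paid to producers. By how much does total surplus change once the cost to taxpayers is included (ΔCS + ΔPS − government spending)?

Pre-subsidy: 2460/11 - (2/11)x = 120/7 + (1/7)x gives x* = 636 and P* = 108.
With the subsidy, sellers receive Ps = Pb + 25 for each unit, where Pb is the price buyers pay.
On the curves, Pb = 2460/11 - (2/11)x and Ps = 120/7 + (1/7)x; the wedge Ps − Pb = 25 gives 120/7 + (1/7)x − (2460/11 - (2/11)x) = 25, so x' = 713.
Then Pb = 2460/11 − (2/11)·713 = 94 and Ps = 120/7 + (1/7)·713 = 119.
ΔCS = ½(636 + 713)(108 − 94) = 9443; ΔPS = ½(636 + 713)(119 − 108) = 7419.5.
Government spending = 25 × 713 = 17825.
Net change = 9443 + 7419.5 − 17825 = -962.5. The loss equals the DWL triangle ½·25·77.

Net change in total surplus = -962.5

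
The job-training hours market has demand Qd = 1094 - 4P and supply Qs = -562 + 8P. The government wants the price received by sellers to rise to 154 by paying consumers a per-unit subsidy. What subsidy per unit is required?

Required subsidy s = 48 per unit

At a seller price of 154, quantity supplied is -562 + 8·154 = 670.
Buyers absorb 670 only when they pay Pb with 1094 − 4·Pb = 670, i.e. Pb = 106.
s = Ps − Pb = 154 − 106 = 48.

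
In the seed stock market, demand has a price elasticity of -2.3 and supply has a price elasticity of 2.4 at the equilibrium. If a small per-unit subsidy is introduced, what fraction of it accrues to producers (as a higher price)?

Producer share = 23/47

For a small subsidy around the equilibrium, the benefit split depends on the relative slopes, which at a point are proportional to the elasticities.
Buyer share = εs/(εs + |εd|) = 2.4/(2.4 + 2.3) = 24/47; seller share = |εd|/(εs + |εd|) = 23/47.
So producers capture 23/47 of the subsidy.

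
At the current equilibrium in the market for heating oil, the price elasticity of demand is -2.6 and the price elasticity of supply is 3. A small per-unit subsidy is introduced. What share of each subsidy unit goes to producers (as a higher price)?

For a small subsidy around the equilibrium, the benefit split depends on the relative slopes, which at a point are proportional to the elasticities.
Buyer share = εs/(εs + |εd|) = 3/(3 + 2.6) = 15/28; seller share = |εd|/(εs + |εd|) = 13/28.
So producers capture 13/28 of the subsidy.

Producer share = 13/28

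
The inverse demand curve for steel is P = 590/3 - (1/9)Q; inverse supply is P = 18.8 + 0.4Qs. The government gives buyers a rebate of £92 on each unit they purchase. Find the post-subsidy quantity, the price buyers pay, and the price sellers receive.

Q' = 528; buyers pay £138; sellers receive £230

Pre-subsidy: 590/3 - (1/9)Q = 18.8 + 0.4Q gives Q* = 348 and P* = 158.
With the rebate, buyers effectively pay Pb = Ps − 92, where Ps is the price sellers receive.
On the curves, Pb = 590/3 - (1/9)Q and Ps = 18.8 + 0.4Q; the wedge Ps − Pb = 92 gives 18.8 + 0.4Q − (590/3 - (1/9)Q) = 92, so Q' = 528.
Then Pb = 590/3 − (1/9)·528 = 138 and Ps = 18.8 + 0.4·528 = 230.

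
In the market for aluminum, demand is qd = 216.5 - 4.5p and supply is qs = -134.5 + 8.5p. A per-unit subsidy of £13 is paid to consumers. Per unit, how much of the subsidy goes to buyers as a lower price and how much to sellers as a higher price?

Buyers gain £8.5 per unit; sellers gain £4.5 per unit

Pre-subsidy: 216.5 - 4.5p = -134.5 + 8.5p gives p* = 27, q* = 95.
With the rebate, buyers effectively pay pb = ps − 13, where ps is the price sellers receive.
Demand in terms of ps becomes qd = 216.5 − 4.5(ps − 13) = 275 - 4.5ps. Setting this equal to supply: 275 - 4.5ps = -134.5 + 8.5ps, so ps = 31.5.
Buyers pay pb = 31.5 − 13 = 18.5; q' = -134.5 + 8.5·31.5 = 133.25.
Buyers' price falls by p* − pb = 27 − 18.5 = 8.5; sellers' price rises by ps − p* = 31.5 − 27 = 4.5.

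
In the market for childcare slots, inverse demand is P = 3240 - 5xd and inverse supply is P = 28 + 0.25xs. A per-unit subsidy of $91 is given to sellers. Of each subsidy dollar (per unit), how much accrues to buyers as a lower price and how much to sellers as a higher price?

Buyers gain 260/3 per unit; sellers gain 13/3 per unit

Pre-subsidy: 3240 - 5x = 28 + 0.25x gives x* = 12848/21 and P* = 3800/21.
With the subsidy, sellers receive Ps = Pb + 91 for each unit, where Pb is the price buyers pay.
On the curves, Pb = 3240 - 5x and Ps = 28 + 0.25x; the wedge Ps − Pb = 91 gives 28 + 0.25x − (3240 - 5x) = 91, so x' = 4404/7.
Then Pb = 3240 − 5·(4404/7) = 660/7 and Ps = 28 + 0.25·(4404/7) = 1297/7.
Buyers' price falls by P* − Pb = 3800/21 − 660/7 = 260/3; sellers' price rises by Ps − P* = 1297/7 − 3800/21 = 13/3.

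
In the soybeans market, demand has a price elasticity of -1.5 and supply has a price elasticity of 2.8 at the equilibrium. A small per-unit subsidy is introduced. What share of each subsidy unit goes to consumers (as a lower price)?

Consumer share = 28/43

For a small subsidy around the equilibrium, the benefit split depends on the relative slopes, which at a point are proportional to the elasticities.
Buyer share = εs/(εs + |εd|) = 2.8/(2.8 + 1.5) = 28/43; seller share = |εd|/(εs + |εd|) = 15/43.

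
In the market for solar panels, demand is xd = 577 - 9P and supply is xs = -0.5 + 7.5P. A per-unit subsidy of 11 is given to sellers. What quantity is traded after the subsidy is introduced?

Pre-subsidy: 577 - 9P = -0.5 + 7.5P gives P* = 35, x* = 262.
With the subsidy, sellers receive Ps = Pb + 11 for each unit, where Pb is the price buyers pay.
Supply in terms of Pb becomes xs = -0.5 + 7.5(Pb + 11) = 82 + 7.5Pb. Setting this equal to demand: 577 - 9Pb = 82 + 7.5Pb, so Pb = 30.
Sellers receive Ps = 30 + 11 = 41; x' = 577 − 9·30 = 307.

x' = 307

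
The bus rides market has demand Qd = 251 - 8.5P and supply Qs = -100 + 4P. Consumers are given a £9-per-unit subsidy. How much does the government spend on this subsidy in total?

Government cost = £331.2

Pre-subsidy: 251 - 8.5P = -100 + 4P gives P* = 28.08, Q* = 12.32.
With the rebate, buyers effectively pay Pb = Ps − 9, where Ps is the price sellers receive.
Demand in terms of Ps becomes Qd = 251 − 8.5(Ps − 9) = 327.5 - 8.5Ps. Setting this equal to supply: 327.5 - 8.5Ps = -100 + 4Ps, so Ps = 34.2.
Buyers pay Pb = 34.2 − 9 = 25.2; Q' = -100 + 4·34.2 = 36.8.
Government outlay = subsidy × quantity = 9 × 36.8 = 331.2.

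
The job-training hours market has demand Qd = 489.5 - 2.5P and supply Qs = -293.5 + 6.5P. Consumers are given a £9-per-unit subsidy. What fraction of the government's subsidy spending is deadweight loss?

DWL / government spending = 65/2306

Pre-subsidy: 489.5 - 2.5P = -293.5 + 6.5P gives P* = 87, Q* = 272.
With the rebate, buyers effectively pay Pb = Ps − 9, where Ps is the price sellers receive.
Demand in terms of Ps becomes Qd = 489.5 − 2.5(Ps − 9) = 512 - 2.5Ps. Setting this equal to supply: 512 - 2.5Ps = -293.5 + 6.5Ps, so Ps = 89.5.
Buyers pay Pb = 89.5 − 9 = 80.5; Q' = -293.5 + 6.5·89.5 = 288.25.
ΔCS = ½(272 + 288.25)(87 − 80.5) = 1820.8125; ΔPS = ½(272 + 288.25)(89.5 − 87) = 700.3125.
Government spending = 9 × 288.25 = 2594.25.
DWL = ½ × 9 × (288.25 − 272) = 73.125; fraction = 73.125 / 2594.25 = 65/2306.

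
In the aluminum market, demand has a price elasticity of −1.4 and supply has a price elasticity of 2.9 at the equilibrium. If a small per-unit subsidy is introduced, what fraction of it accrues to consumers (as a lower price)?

Consumer share = 29/43

For a small subsidy around the equilibrium, the benefit split depends on the relative slopes, which at a point are proportional to the elasticities.
Buyer share = εs/(εs + |εd|) = 2.9/(2.9 + 1.4) = 29/43; seller share = |εd|/(εs + |εd|) = 14/43.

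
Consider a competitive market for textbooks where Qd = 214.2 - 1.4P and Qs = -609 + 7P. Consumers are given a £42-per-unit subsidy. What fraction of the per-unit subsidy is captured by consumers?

Pre-subsidy: 214.2 - 1.4P = -609 + 7P gives P* = 98, Q* = 77.
With the rebate, buyers effectively pay Pb = Ps − 42, where Ps is the price sellers receive.
Demand in terms of Ps becomes Qd = 214.2 − 1.4(Ps − 42) = 273 - 1.4Ps. Setting this equal to supply: 273 - 1.4Ps = -609 + 7Ps, so Ps = 105.
Buyers pay Pb = 105 − 42 = 63; Q' = -609 + 7·105 = 126.
Buyers' price falls by P* − Pb = 98 − 63 = 35; sellers' price rises by Ps − P* = 105 − 98 = 7.
So consumers capture 35/42 = 5/6 of each unit of subsidy.

Consumer share = 5/6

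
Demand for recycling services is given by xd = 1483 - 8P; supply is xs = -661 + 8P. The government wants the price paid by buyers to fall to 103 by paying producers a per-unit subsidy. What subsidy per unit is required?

At a buyer price of 103, quantity demanded is 1483 − 8·103 = 659.
Sellers supply 659 only when they receive Ps with -661 + 8·Ps = 659, i.e. Ps = 165.
s = Ps − Pb = 165 − 103 = 62.

Required subsidy s = 62 per unit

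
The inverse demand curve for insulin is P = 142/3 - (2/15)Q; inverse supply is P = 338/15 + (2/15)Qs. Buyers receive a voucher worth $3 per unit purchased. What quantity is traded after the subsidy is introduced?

Pre-subsidy: 142/3 - (2/15)Q = 338/15 + (2/15)Q gives Q* = 93 and P* = 524/15.
With the rebate, buyers effectively pay Pb = Ps − 3, where Ps is the price sellers receive.
On the curves, Pb = 142/3 - (2/15)Q and Ps = 338/15 + (2/15)Q; the wedge Ps − Pb = 3 gives 338/15 + (2/15)Q − (142/3 - (2/15)Q) = 3, so Q' = 104.25.
Then Pb = 142/3 − (2/15)·104.25 = 1003/30 and Ps = 338/15 + (2/15)·104.25 = 1093/30.

Q' = 104.25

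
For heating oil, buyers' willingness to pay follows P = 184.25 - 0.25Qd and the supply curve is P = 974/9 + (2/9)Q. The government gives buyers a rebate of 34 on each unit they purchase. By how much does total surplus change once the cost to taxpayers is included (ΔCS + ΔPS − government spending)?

Net change in total surplus = -1224

Pre-subsidy: 184.25 - 0.25Q = 974/9 + (2/9)Q gives Q* = 161 and P* = 144.
With the rebate, buyers effectively pay Pb = Ps − 34, where Ps is the price sellers receive.
On the curves, Pb = 184.25 - 0.25Q and Ps = 974/9 + (2/9)Q; the wedge Ps − Pb = 34 gives 974/9 + (2/9)Q − (184.25 - 0.25Q) = 34, so Q' = 233.
Then Pb = 184.25 − 0.25·233 = 126 and Ps = 974/9 + (2/9)·233 = 160.
ΔCS = ½(161 + 233)(144 − 126) = 3546; ΔPS = ½(161 + 233)(160 − 144) = 3152.
Government spending = 34 × 233 = 7922.
Net change = 3546 + 3152 − 7922 = -1224. The loss equals the DWL triangle ½·34·72.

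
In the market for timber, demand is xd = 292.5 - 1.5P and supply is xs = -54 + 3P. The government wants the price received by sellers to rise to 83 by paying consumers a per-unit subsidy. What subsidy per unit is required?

At a seller price of 83, quantity supplied is -54 + 3·83 = 195.
Buyers absorb 195 only when they pay Pb with 292.5 − 1.5·Pb = 195, i.e. Pb = 65.
s = Ps − Pb = 83 − 65 = 18.

Required subsidy s = 18 per unit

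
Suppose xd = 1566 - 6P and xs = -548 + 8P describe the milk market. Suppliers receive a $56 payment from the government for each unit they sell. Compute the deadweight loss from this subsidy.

Pre-subsidy: 1566 - 6P = -548 + 8P gives P* = 151, x* = 660.
With the subsidy, sellers receive Ps = Pb + 56 for each unit, where Pb is the price buyers pay.
Supply in terms of Pb becomes xs = -548 + 8(Pb + 56) = -100 + 8Pb. Setting this equal to demand: 1566 - 6Pb = -100 + 8Pb, so Pb = 119.
Sellers receive Ps = 119 + 56 = 175; x' = 1566 − 6·119 = 852.
The subsidy expands output by 852 − 660 = 192 past the efficient level; on those units the gap between marginal cost and willingness to pay runs from 0 up to 56.
DWL = ½ × 56 × 192 = 5376.

Deadweight loss = $5376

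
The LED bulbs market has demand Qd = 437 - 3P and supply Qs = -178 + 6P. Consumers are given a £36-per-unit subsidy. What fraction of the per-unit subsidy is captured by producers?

Producer share = 1/3

Pre-subsidy: 437 - 3P = -178 + 6P gives P* = 205/3, Q* = 232.
With the rebate, buyers effectively pay Pb = Ps − 36, where Ps is the price sellers receive.
Demand in terms of Ps becomes Qd = 437 − 3(Ps − 36) = 545 - 3Ps. Setting this equal to supply: 545 - 3Ps = -178 + 6Ps, so Ps = 241/3.
Buyers pay Pb = 241/3 − 36 = 133/3; Q' = -178 + 6·(241/3) = 304.
Buyers' price falls by P* − Pb = 205/3 − 133/3 = 24; sellers' price rises by Ps − P* = 241/3 − 205/3 = 12.
So producers capture 12/36 = 1/3 of each unit of subsidy.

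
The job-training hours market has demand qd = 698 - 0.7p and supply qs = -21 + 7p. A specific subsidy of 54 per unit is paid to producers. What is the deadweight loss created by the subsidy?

Deadweight loss = 10206/11

Pre-subsidy: 698 - 0.7p = -21 + 7p gives p* = 7190/77, q* = 6959/11.
With the subsidy, sellers receive ps = pb + 54 for each unit, where pb is the price buyers pay.
Supply in terms of pb becomes qs = -21 + 7(pb + 54) = 357 + 7pb. Setting this equal to demand: 698 - 0.7pb = 357 + 7pb, so pb = 310/7.
Sellers receive ps = 310/7 + 54 = 688/7; q' = 698 − 0.7·(310/7) = 667.
The subsidy expands output by 667 − 6959/11 = 378/11 past the efficient level; on those units the gap between marginal cost and willingness to pay runs from 0 up to 54.
DWL = ½ × 54 × 378/11 = 10206/11.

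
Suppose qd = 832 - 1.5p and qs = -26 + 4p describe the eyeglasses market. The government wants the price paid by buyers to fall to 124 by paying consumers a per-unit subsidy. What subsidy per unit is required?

At a buyer price of 124, quantity demanded is 832 − 1.5·124 = 646.
Sellers supply 646 only when they receive ps with -26 + 4·ps = 646, i.e. ps = 168.
s = ps − pb = 168 − 124 = 44.

Required subsidy s = 44 per unit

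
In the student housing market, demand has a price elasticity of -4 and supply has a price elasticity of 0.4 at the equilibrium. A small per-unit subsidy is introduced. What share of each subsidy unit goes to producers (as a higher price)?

Producer share = 10/11

For a small subsidy around the equilibrium, the benefit split depends on the relative slopes, which at a point are proportional to the elasticities.
Buyer share = εs/(εs + |εd|) = 0.4/(0.4 + 4) = 1/11; seller share = |εd|/(εs + |εd|) = 10/11.
So producers capture 10/11 of the subsidy.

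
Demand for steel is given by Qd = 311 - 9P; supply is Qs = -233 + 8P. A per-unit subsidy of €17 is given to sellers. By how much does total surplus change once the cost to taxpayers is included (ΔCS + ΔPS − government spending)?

Pre-subsidy: 311 - 9P = -233 + 8P gives P* = 32, Q* = 23.
With the subsidy, sellers receive Ps = Pb + 17 for each unit, where Pb is the price buyers pay.
Supply in terms of Pb becomes Qs = -233 + 8(Pb + 17) = -97 + 8Pb. Setting this equal to demand: 311 - 9Pb = -97 + 8Pb, so Pb = 24.
Sellers receive Ps = 24 + 17 = 41; Q' = 311 − 9·24 = 95.
ΔCS = ½(23 + 95)(32 − 24) = 472; ΔPS = ½(23 + 95)(41 − 32) = 531.
Government spending = 17 × 95 = 1615.
Net change = 472 + 531 − 1615 = -612. The loss equals the DWL triangle ½·17·72.

Net change in total surplus = -€612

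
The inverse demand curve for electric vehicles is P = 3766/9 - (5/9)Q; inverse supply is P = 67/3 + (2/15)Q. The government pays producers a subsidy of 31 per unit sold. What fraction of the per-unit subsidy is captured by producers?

Pre-subsidy: 3766/9 - (5/9)Q = 67/3 + (2/15)Q gives Q* = 575 and P* = 99.
With the subsidy, sellers receive Ps = Pb + 31 for each unit, where Pb is the price buyers pay.
On the curves, Pb = 3766/9 - (5/9)Q and Ps = 67/3 + (2/15)Q; the wedge Ps − Pb = 31 gives 67/3 + (2/15)Q − (3766/9 - (5/9)Q) = 31, so Q' = 620.
Then Pb = 3766/9 − (5/9)·620 = 74 and Ps = 67/3 + (2/15)·620 = 105.
Buyers' price falls by P* − Pb = 99 − 74 = 25; sellers' price rises by Ps − P* = 105 − 99 = 6.
So producers capture 6/31 = 6/31 of each unit of subsidy.

Producer share = 6/31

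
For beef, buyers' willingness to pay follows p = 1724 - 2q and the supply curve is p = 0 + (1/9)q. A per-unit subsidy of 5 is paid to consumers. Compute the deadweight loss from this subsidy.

Deadweight loss = 225/38

Pre-subsidy: 1724 - 2q = 0 + (1/9)q gives q* = 15516/19 and p* = 1724/19.
With the rebate, buyers effectively pay pb = ps − 5, where ps is the price sellers receive.
On the curves, pb = 1724 - 2q and ps = 0 + (1/9)q; the wedge ps − pb = 5 gives 0 + (1/9)q − (1724 - 2q) = 5, so q' = 819.
Then pb = 1724 − 2·819 = 86 and ps = 0 + (1/9)·819 = 91.
The subsidy expands output by 819 − 15516/19 = 45/19 past the efficient level; on those units the gap between marginal cost and willingness to pay runs from 0 up to 5.
DWL = ½ × 5 × 45/19 = 225/38.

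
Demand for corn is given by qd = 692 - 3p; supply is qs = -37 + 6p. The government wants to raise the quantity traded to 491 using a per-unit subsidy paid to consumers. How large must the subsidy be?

Required subsidy s = 21 per unit

At q = 491, invert demand for the buyer price: pb = (692 − 491)/3 = 67; invert supply for the seller price: ps = (491 − (-37))/6 = 88.
The subsidy must fill the gap: s = ps − pb = 88 − 67 = 21.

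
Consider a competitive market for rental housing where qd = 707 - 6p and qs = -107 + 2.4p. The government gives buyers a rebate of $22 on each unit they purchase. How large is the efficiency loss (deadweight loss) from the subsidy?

Pre-subsidy: 707 - 6p = -107 + 2.4p gives p* = 2035/21, q* = 879/7.
With the rebate, buyers effectively pay pb = ps − 22, where ps is the price sellers receive.
Demand in terms of ps becomes qd = 707 − 6(ps − 22) = 839 - 6ps. Setting this equal to supply: 839 - 6ps = -107 + 2.4ps, so ps = 2365/21.
Buyers pay pb = 2365/21 − 22 = 1903/21; q' = -107 + 2.4·(2365/21) = 1143/7.
The subsidy expands output by 1143/7 − 879/7 = 264/7 past the efficient level; on those units the gap between marginal cost and willingness to pay runs from 0 up to 22.
DWL = ½ × 22 × 264/7 = 2904/7.

Deadweight loss = 2904/7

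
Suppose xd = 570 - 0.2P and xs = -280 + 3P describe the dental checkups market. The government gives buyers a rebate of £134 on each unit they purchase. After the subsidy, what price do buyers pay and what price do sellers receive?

Buyers pay £140; sellers receive £274

Pre-subsidy: 570 - 0.2P = -280 + 3P gives P* = 265.625, x* = 516.875.
With the rebate, buyers effectively pay Pb = Ps − 134, where Ps is the price sellers receive.
Demand in terms of Ps becomes xd = 570 − 0.2(Ps − 134) = 596.8 - 0.2Ps. Setting this equal to supply: 596.8 - 0.2Ps = -280 + 3Ps, so Ps = 274.
Buyers pay Pb = 274 − 134 = 140; x' = -280 + 3·274 = 542.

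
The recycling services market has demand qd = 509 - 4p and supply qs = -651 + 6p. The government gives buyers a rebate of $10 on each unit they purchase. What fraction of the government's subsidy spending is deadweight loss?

DWL / government spending = 4/23

Pre-subsidy: 509 - 4p = -651 + 6p gives p* = 116, q* = 45.
With the rebate, buyers effectively pay pb = ps − 10, where ps is the price sellers receive.
Demand in terms of ps becomes qd = 509 − 4(ps − 10) = 549 - 4ps. Setting this equal to supply: 549 - 4ps = -651 + 6ps, so ps = 120.
Buyers pay pb = 120 − 10 = 110; q' = -651 + 6·120 = 69.
ΔCS = ½(45 + 69)(116 − 110) = 342; ΔPS = ½(45 + 69)(120 − 116) = 228.
Government spending = 10 × 69 = 690.
DWL = ½ × 10 × (69 − 45) = 120; fraction = 120 / 690 = 4/23.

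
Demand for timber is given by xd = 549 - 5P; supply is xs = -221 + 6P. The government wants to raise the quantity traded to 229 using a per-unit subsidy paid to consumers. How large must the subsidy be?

At x = 229, invert demand for the buyer price: Pb = (549 − 229)/5 = 64; invert supply for the seller price: Ps = (229 − (-221))/6 = 75.
The subsidy must fill the gap: s = Ps − Pb = 75 − 64 = 11.

Required subsidy s = 11 per unit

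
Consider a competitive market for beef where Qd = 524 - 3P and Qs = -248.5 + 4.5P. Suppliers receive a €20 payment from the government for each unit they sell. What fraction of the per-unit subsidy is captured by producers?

Producer share = 0.4

Pre-subsidy: 524 - 3P = -248.5 + 4.5P gives P* = 103, Q* = 215.
With the subsidy, sellers receive Ps = Pb + 20 for each unit, where Pb is the price buyers pay.
Supply in terms of Pb becomes Qs = -248.5 + 4.5(Pb + 20) = -158.5 + 4.5Pb. Setting this equal to demand: 524 - 3Pb = -158.5 + 4.5Pb, so Pb = 91.
Sellers receive Ps = 91 + 20 = 111; Q' = 524 − 3·91 = 251.
Buyers' price falls by P* − Pb = 103 − 91 = 12; sellers' price rises by Ps − P* = 111 − 103 = 8.
So producers capture 8/20 = 0.4 of each unit of subsidy.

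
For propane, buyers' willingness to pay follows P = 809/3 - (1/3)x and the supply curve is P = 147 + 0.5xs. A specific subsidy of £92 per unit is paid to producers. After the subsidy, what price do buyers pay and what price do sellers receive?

Buyers pay £183.8; sellers receive £275.8

Pre-subsidy: 809/3 - (1/3)x = 147 + 0.5x gives x* = 147.2 and P* = 220.6.
With the subsidy, sellers receive Ps = Pb + 92 for each unit, where Pb is the price buyers pay.
On the curves, Pb = 809/3 - (1/3)x and Ps = 147 + 0.5x; the wedge Ps − Pb = 92 gives 147 + 0.5x − (809/3 - (1/3)x) = 92, so x' = 257.6.
Then Pb = 809/3 − (1/3)·257.6 = 183.8 and Ps = 147 + 0.5·257.6 = 275.8.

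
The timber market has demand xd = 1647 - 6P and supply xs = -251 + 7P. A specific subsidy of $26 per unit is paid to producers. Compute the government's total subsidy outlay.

Government cost = $22230

Pre-subsidy: 1647 - 6P = -251 + 7P gives P* = 146, x* = 771.
With the subsidy, sellers receive Ps = Pb + 26 for each unit, where Pb is the price buyers pay.
Supply in terms of Pb becomes xs = -251 + 7(Pb + 26) = -69 + 7Pb. Setting this equal to demand: 1647 - 6Pb = -69 + 7Pb, so Pb = 132.
Sellers receive Ps = 132 + 26 = 158; x' = 1647 − 6·132 = 855.
Government outlay = subsidy × quantity = 26 × 855 = 22230.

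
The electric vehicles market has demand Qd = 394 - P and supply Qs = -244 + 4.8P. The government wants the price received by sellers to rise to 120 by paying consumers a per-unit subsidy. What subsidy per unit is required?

At a seller price of 120, quantity supplied is -244 + 4.8·120 = 332.
Buyers absorb 332 only when they pay Pb with 394 − 1·Pb = 332, i.e. Pb = 62.
s = Ps − Pb = 120 − 62 = 58.

Required subsidy s = 58 per unit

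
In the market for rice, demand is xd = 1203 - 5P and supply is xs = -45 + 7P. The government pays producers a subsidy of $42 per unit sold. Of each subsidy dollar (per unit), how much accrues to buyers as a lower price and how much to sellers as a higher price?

Pre-subsidy: 1203 - 5P = -45 + 7P gives P* = 104, x* = 683.
With the subsidy, sellers receive Ps = Pb + 42 for each unit, where Pb is the price buyers pay.
Supply in terms of Pb becomes xs = -45 + 7(Pb + 42) = 249 + 7Pb. Setting this equal to demand: 1203 - 5Pb = 249 + 7Pb, so Pb = 79.5.
Sellers receive Ps = 79.5 + 42 = 121.5; x' = 1203 − 5·79.5 = 805.5.
Buyers' price falls by P* − Pb = 104 − 79.5 = 24.5; sellers' price rises by Ps − P* = 121.5 − 104 = 17.5.

Buyers gain $24.5 per unit; sellers gain $17.5 per unit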